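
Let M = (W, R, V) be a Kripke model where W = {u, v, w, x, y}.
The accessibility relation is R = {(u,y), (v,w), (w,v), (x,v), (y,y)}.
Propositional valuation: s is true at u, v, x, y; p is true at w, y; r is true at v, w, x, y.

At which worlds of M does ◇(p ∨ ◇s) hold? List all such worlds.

Let φ = ◇(p ∨ ◇s). Evaluate φ at each world:
  u (successors {y}): φ is true.
  v (successors {w}): φ is true.
  w (successors {v}): φ is false.
  x (successors {v}): φ is false.
  y (successors {y}): φ is true.
For instance, at y:
  At y: ◇(p ∨ ◇s) requires p ∨ ◇s at some successor in {y}.
    p ∨ ◇s holds at y, so ◇(p ∨ ◇s) is true at y.
      At y: p is true, ◇s is true, so p ∨ ◇s is true.
Satisfying worlds: {u, v, y}

u, v, y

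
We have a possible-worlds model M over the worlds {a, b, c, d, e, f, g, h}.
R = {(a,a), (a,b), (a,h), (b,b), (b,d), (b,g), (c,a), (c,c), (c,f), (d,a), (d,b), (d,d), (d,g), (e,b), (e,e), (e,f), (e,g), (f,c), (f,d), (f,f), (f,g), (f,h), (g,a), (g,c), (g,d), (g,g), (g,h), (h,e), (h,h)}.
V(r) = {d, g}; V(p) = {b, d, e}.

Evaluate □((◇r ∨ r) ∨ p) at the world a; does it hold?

At a: □((◇r ∨ r) ∨ p) requires (◇r ∨ r) ∨ p at every successor {a, b, h}.
  (◇r ∨ r) ∨ p fails at a, so □((◇r ∨ r) ∨ p) is false at a.
    At a: ◇r ∨ r is false, p is false, so (◇r ∨ r) ∨ p is false.
      At a: ◇r is false, r is false, so ◇r ∨ r is false.

No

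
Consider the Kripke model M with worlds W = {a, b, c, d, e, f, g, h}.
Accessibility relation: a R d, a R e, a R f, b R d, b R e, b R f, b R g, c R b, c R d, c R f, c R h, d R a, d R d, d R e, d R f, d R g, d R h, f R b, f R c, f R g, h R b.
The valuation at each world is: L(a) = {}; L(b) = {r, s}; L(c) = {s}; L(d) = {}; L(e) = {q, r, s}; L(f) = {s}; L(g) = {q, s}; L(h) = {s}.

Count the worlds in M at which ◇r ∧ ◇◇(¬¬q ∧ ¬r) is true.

Recall that ◇ψ holds at a world iff ψ holds at some accessible world.
Let φ = ◇r ∧ ◇◇(¬¬q ∧ ¬r). Evaluate φ at each world:
  a (successors {d, e, f}): φ is true.
  b (successors {d, e, f, g}): φ is true.
  c (successors {b, d, f, h}): φ is true.
  d (successors {a, d, e, f, g, h}): φ is true.
  e (successors ∅): φ is false.
  f (successors {b, c, g}): φ is true.
  g (successors ∅): φ is false.
  h (successors {b}): φ is true.
For instance, at a:
  At a: ◇r is true, ◇◇(¬¬q ∧ ¬r) is true, so ◇r ∧ ◇◇(¬¬q ∧ ¬r) is true.
    At a: ◇r requires r at some successor in {d, e, f}.
      r holds at e, so ◇r is true at a.
    At a: ◇◇(¬¬q ∧ ¬r) requires ◇(¬¬q ∧ ¬r) at some successor in {d, e, f}.
      ◇(¬¬q ∧ ¬r) holds at d, so ◇◇(¬¬q ∧ ¬r) is true at a.
Satisfying worlds: {a, b, c, d, f, h}

6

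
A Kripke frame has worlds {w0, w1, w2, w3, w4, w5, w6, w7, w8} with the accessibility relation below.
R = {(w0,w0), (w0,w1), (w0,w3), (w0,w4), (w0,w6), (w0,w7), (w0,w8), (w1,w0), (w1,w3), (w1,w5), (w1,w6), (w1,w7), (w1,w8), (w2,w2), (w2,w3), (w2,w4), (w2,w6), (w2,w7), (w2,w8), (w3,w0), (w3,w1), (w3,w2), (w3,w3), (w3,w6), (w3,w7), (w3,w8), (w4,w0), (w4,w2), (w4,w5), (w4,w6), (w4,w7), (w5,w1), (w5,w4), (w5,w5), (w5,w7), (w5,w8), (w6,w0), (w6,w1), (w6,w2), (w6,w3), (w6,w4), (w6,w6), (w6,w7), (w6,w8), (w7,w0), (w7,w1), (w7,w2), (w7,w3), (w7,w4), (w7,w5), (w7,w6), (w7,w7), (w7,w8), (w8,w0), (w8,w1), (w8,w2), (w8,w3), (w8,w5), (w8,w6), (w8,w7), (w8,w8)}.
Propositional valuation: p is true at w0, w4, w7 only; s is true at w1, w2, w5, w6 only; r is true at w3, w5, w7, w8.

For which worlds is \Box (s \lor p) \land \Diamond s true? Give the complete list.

w4

Let φ = \Box (s \lor p) \land \Diamond s. Evaluate φ at each world:
  w0 (successors {w0, w1, w3, w4, w6, w7, w8}): φ is false.
  w1 (successors {w0, w3, w5, w6, w7, w8}): φ is false.
  w2 (successors {w2, w3, w4, w6, w7, w8}): φ is false.
  w3 (successors {w0, w1, w2, w3, w6, w7, w8}): φ is false.
  w4 (successors {w0, w2, w5, w6, w7}): φ is true.
  w5 (successors {w1, w4, w5, w7, w8}): φ is false.
  w6 (successors {w0, w1, w2, w3, w4, w6, w7, w8}): φ is false.
  w7 (successors {w0, w1, w2, w3, w4, w5, w6, w7, w8}): φ is false.
  w8 (successors {w0, w1, w2, w3, w5, w6, w7, w8}): φ is false.
For instance, at w7:
  At w7: \Box (s \lor p) is false, \Diamond s is true, so \Box (s \lor p) \land \Diamond s is false.
    At w7: \Box (s \lor p) requires s \lor p at every successor {w0, w1, w2, w3, w4, w5, w6, w7, w8}.
      s \lor p fails at w3, so \Box (s \lor p) is false at w7.
    At w7: \Diamond s requires s at some successor in {w0, w1, w2, w3, w4, w5, w6, w7, w8}.
      s holds at w1, so \Diamond s is true at w7.
Satisfying worlds: {w4}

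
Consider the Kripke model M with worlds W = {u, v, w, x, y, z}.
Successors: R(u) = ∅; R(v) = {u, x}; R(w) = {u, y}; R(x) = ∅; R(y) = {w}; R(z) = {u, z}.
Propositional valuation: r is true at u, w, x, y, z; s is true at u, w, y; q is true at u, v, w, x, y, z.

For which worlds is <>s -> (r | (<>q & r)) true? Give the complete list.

Recall that <>ψ holds at a world iff ψ holds at some accessible world.
Let φ = <>s -> (r | (<>q & r)). Evaluate φ at each world:
  u (successors ∅): φ is true.
  v (successors {u, x}): φ is false.
  w (successors {u, y}): φ is true.
  x (successors ∅): φ is true.
  y (successors {w}): φ is true.
  z (successors {u, z}): φ is true.
For instance, at v:
  At v: <>s is true, r | (<>q & r) is false, so <>s -> (r | (<>q & r)) is false.
    At v: <>s requires s at some successor in {u, x}.
      s holds at u, so <>s is true at v.
    At v: r is false, <>q & r is false, so r | (<>q & r) is false.
      At v: <>q is true, r is false, so <>q & r is false.
Satisfying worlds: {u, w, x, y, z}

u, w, x, y, z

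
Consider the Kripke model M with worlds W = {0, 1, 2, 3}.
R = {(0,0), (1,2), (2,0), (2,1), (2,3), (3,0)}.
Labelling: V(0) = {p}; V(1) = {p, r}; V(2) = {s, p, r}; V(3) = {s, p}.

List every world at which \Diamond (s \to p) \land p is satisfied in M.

0, 1, 2, 3

Let φ = \Diamond (s \to p) \land p. Evaluate φ at each world:
  0 (successors {0}): φ is true.
  1 (successors {2}): φ is true.
  2 (successors {0, 1, 3}): φ is true.
  3 (successors {0}): φ is true.
For instance, at 0:
  At 0: \Diamond (s \to p) is true, p is true, so \Diamond (s \to p) \land p is true.
    At 0: \Diamond (s \to p) requires s \to p at some successor in {0}.
      s \to p holds at 0, so \Diamond (s \to p) is true at 0.
Satisfying worlds: {0, 1, 2, 3}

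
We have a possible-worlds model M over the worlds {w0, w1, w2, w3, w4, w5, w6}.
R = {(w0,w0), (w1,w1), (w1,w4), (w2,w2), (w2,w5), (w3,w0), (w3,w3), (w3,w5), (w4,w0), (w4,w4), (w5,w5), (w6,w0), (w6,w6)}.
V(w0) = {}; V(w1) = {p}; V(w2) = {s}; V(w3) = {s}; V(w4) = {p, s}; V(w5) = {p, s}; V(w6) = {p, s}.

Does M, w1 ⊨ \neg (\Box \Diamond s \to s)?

At w1: \Box \Diamond s \to s is false, so \neg (\Box \Diamond s \to s) is true.
  At w1: \Box \Diamond s is true, s is false, so \Box \Diamond s \to s is false.
    At w1: \Box \Diamond s requires \Diamond s at every successor {w1, w4}.
      At w1: \Diamond s is true.
      At w4: \Diamond s is true.
    So \Box \Diamond s is true at w1.

Yes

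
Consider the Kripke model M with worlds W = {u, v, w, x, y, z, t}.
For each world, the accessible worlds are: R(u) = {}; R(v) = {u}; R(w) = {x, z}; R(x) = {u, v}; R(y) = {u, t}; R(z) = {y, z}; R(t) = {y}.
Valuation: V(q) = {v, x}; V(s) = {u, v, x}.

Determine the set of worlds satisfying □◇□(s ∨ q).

u, t

Let φ = □◇□(s ∨ q). Evaluate φ at each world:
  u (successors ∅): φ is true.
  v (successors {u}): φ is false.
  w (successors {x, z}): φ is false.
  x (successors {u, v}): φ is false.
  y (successors {u, t}): φ is false.
  z (successors {y, z}): φ is false.
  t (successors {y}): φ is true.
For instance, at w:
  At w: □◇□(s ∨ q) requires ◇□(s ∨ q) at every successor {x, z}.
    ◇□(s ∨ q) fails at z, so □◇□(s ∨ q) is false at w.
      At z: ◇□(s ∨ q) requires □(s ∨ q) at some successor in {y, z}.
        At y: □(s ∨ q) is false.
        At z: □(s ∨ q) is false.
      So ◇□(s ∨ q) is false at z.
Satisfying worlds: {u, t}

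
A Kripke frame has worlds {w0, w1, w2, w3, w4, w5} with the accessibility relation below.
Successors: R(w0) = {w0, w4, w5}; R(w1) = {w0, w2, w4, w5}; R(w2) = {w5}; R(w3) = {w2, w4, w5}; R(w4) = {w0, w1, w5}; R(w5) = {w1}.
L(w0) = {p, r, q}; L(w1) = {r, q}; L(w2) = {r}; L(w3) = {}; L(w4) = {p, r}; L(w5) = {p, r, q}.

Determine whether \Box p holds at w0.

Recall that \Box ψ holds at a world iff ψ holds at every accessible world, and \Diamond ψ holds iff ψ holds at some accessible world.
At w0: \Box p requires p at every successor {w0, w4, w5}.
  At w0: p is true.
  At w4: p is true.
  At w5: p is true.
So \Box p is true at w0.

Yes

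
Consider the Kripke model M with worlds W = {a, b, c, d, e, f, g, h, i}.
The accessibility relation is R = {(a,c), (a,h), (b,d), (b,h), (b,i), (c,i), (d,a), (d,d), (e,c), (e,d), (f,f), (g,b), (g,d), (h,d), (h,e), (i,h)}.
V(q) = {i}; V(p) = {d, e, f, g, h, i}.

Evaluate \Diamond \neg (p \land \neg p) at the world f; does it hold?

Yes

Recall that \Diamond ψ holds at a world iff ψ holds at some accessible world.
At f: \Diamond \neg (p \land \neg p) requires \neg (p \land \neg p) at some successor in {f}.
  \neg (p \land \neg p) holds at f, so \Diamond \neg (p \land \neg p) is true at f.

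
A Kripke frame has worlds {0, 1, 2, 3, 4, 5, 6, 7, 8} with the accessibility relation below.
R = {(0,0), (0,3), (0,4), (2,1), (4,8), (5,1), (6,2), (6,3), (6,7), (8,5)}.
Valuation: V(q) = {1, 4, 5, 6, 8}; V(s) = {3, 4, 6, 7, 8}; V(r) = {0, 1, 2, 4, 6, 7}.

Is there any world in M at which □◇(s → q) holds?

Yes

Let φ = □◇(s → q). Evaluate φ at each world:
  0 (successors {0, 3, 4}): φ is false.
  1 (successors ∅): φ is true.
  2 (successors {1}): φ is false.
  3 (successors ∅): φ is true.
  4 (successors {8}): φ is true.
  5 (successors {1}): φ is false.
  6 (successors {2, 3, 7}): φ is false.
  7 (successors ∅): φ is true.
  8 (successors {5}): φ is true.
Detail at 1 (witness):
  At 1: no accessible worlds, so □◇(s → q) holds vacuously.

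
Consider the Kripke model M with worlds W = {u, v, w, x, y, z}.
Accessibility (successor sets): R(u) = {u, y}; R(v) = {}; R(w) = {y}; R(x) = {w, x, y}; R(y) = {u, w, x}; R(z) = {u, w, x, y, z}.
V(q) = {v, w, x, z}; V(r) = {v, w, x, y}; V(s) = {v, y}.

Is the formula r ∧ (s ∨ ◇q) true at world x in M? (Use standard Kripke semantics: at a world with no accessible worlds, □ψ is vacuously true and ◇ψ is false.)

At x: r is true, s ∨ ◇q is true, so r ∧ (s ∨ ◇q) is true.
  At x: s is false, ◇q is true, so s ∨ ◇q is true.
    At x: ◇q requires q at some successor in {w, x, y}.
      q holds at w, so ◇q is true at x.

Yes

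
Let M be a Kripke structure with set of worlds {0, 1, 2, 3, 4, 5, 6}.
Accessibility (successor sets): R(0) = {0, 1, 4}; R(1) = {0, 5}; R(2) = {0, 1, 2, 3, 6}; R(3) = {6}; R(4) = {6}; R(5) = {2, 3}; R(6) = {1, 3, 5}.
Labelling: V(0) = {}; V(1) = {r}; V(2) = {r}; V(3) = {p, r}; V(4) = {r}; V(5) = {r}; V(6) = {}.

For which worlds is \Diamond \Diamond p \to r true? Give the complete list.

0, 1, 2, 3, 4, 5

Let φ = \Diamond \Diamond p \to r. Evaluate φ at each world:
  0 (successors {0, 1, 4}): φ is true.
  1 (successors {0, 5}): φ is true.
  2 (successors {0, 1, 2, 3, 6}): φ is true.
  3 (successors {6}): φ is true.
  4 (successors {6}): φ is true.
  5 (successors {2, 3}): φ is true.
  6 (successors {1, 3, 5}): φ is false.
For instance, at 2:
  At 2: \Diamond \Diamond p is true, r is true, so \Diamond \Diamond p \to r is true.
    At 2: \Diamond \Diamond p requires \Diamond p at some successor in {0, 1, 2, 3, 6}.
      \Diamond p holds at 2, so \Diamond \Diamond p is true at 2.
Satisfying worlds: {0, 1, 2, 3, 4, 5}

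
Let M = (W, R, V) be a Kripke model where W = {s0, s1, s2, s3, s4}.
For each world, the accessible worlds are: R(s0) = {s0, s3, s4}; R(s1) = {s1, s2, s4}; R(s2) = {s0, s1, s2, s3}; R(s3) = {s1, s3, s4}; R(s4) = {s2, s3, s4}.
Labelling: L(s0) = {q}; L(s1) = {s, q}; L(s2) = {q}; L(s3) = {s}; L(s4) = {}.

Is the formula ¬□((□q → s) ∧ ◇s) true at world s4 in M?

At s4: □((□q → s) ∧ ◇s) is true, so ¬□((□q → s) ∧ ◇s) is false.
  At s4: □((□q → s) ∧ ◇s) requires (□q → s) ∧ ◇s at every successor {s2, s3, s4}.
      At s2: □q → s is true, ◇s is true, so (□q → s) ∧ ◇s is true.
      At s3: □q → s is true, ◇s is true, so (□q → s) ∧ ◇s is true.
      At s4: □q → s is true, ◇s is true, so (□q → s) ∧ ◇s is true.
  So □((□q → s) ∧ ◇s) is true at s4.

No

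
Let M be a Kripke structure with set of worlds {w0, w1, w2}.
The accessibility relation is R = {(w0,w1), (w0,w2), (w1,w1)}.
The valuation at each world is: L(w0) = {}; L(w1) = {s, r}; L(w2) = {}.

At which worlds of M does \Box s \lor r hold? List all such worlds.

w1, w2

Let φ = \Box s \lor r. Evaluate φ at each world:
  w0 (successors {w1, w2}): φ is false.
  w1 (successors {w1}): φ is true.
  w2 (successors ∅): φ is true.
For instance, at w1:
  At w1: \Box s is true, r is true, so \Box s \lor r is true.
    At w1: \Box s requires s at every successor {w1}.
      At w1: s is true.
    So \Box s is true at w1.
Satisfying worlds: {w1, w2}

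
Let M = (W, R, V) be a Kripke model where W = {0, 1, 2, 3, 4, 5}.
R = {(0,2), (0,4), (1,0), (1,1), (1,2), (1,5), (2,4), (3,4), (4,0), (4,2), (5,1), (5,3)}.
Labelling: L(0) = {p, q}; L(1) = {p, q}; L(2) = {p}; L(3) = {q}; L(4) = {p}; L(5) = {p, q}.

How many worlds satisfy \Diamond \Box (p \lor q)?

Let φ = \Diamond \Box (p \lor q). Evaluate φ at each world:
  0 (successors {2, 4}): φ is true.
  1 (successors {0, 1, 2, 5}): φ is true.
  2 (successors {4}): φ is true.
  3 (successors {4}): φ is true.
  4 (successors {0, 2}): φ is true.
  5 (successors {1, 3}): φ is true.
For instance, at 0:
  At 0: \Diamond \Box (p \lor q) requires \Box (p \lor q) at some successor in {2, 4}.
    \Box (p \lor q) holds at 2, so \Diamond \Box (p \lor q) is true at 0.
      At 2: \Box (p \lor q) requires p \lor q at every successor {4}.
        At 4: p \lor q is true.
      So \Box (p \lor q) is true at 2.
Satisfying worlds: {0, 1, 2, 3, 4, 5}

6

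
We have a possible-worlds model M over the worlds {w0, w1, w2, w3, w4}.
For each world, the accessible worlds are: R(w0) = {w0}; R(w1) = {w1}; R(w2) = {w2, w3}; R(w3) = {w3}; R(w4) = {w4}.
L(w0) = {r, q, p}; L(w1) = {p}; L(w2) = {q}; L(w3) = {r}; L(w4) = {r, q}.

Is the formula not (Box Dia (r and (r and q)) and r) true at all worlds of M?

Let φ = not (Box Dia (r and (r and q)) and r). Evaluate φ at each world:
  w0 (successors {w0}): φ is false.
  w1 (successors {w1}): φ is true.
  w2 (successors {w2, w3}): φ is true.
  w3 (successors {w3}): φ is true.
  w4 (successors {w4}): φ is false.
Detail at w0 (counterexample):
  At w0: Box Dia (r and (r and q)) and r is true, so not (Box Dia (r and (r and q)) and r) is false.
    At w0: Box Dia (r and (r and q)) is true, r is true, so Box Dia (r and (r and q)) and r is true.
      At w0: Box Dia (r and (r and q)) requires Dia (r and (r and q)) at every successor {w0}.
        At w0: Dia (r and (r and q)) is true.
      So Box Dia (r and (r and q)) is true at w0.

No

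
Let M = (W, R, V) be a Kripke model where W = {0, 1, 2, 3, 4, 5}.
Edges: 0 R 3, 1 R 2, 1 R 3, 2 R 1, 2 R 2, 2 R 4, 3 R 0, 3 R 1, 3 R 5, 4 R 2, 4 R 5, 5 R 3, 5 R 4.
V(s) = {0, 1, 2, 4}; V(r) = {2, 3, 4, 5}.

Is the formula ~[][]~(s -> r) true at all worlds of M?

Yes

Let φ = ~[][]~(s -> r). Evaluate φ at each world:
  0 (successors {3}): φ is true.
  1 (successors {2, 3}): φ is true.
  2 (successors {1, 2, 4}): φ is true.
  3 (successors {0, 1, 5}): φ is true.
  4 (successors {2, 5}): φ is true.
  5 (successors {3, 4}): φ is true.
For instance, at 3:
  At 3: [][]~(s -> r) is false, so ~[][]~(s -> r) is true.
    At 3: [][]~(s -> r) requires []~(s -> r) at every successor {0, 1, 5}.
      []~(s -> r) fails at 0, so [][]~(s -> r) is false at 3.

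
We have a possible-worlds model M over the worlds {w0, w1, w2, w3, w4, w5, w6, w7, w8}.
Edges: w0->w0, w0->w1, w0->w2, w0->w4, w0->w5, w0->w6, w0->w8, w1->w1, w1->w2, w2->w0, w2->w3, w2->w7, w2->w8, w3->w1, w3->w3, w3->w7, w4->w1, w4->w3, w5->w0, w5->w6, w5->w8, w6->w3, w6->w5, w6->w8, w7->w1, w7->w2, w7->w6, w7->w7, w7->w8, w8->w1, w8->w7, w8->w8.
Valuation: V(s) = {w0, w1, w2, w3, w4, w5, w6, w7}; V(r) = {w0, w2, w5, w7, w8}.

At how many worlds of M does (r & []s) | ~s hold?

Let φ = (r & []s) | ~s. Evaluate φ at each world:
  w0 (successors {w0, w1, w2, w4, w5, w6, w8}): φ is false.
  w1 (successors {w1, w2}): φ is false.
  w2 (successors {w0, w3, w7, w8}): φ is false.
  w3 (successors {w1, w3, w7}): φ is false.
  w4 (successors {w1, w3}): φ is false.
  w5 (successors {w0, w6, w8}): φ is false.
  w6 (successors {w3, w5, w8}): φ is false.
  w7 (successors {w1, w2, w6, w7, w8}): φ is false.
  w8 (successors {w1, w7, w8}): φ is true.
For instance, at w6:
  At w6: r & []s is false, ~s is false, so (r & []s) | ~s is false.
    At w6: r is false, []s is false, so r & []s is false.
      At w6: []s requires s at every successor {w3, w5, w8}.
        s fails at w8, so []s is false at w6.
Satisfying worlds: {w8}

1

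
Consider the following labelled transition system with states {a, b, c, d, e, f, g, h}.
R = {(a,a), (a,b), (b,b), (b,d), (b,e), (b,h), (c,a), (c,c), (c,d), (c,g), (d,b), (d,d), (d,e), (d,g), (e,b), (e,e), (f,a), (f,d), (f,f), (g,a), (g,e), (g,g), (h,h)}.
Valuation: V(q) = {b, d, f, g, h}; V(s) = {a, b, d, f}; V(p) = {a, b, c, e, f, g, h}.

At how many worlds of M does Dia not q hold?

Let φ = Dia not q. Evaluate φ at each world:
  a (successors {a, b}): φ is true.
  b (successors {b, d, e, h}): φ is true.
  c (successors {a, c, d, g}): φ is true.
  d (successors {b, d, e, g}): φ is true.
  e (successors {b, e}): φ is true.
  f (successors {a, d, f}): φ is true.
  g (successors {a, e, g}): φ is true.
  h (successors {h}): φ is false.
For instance, at c:
  At c: Dia not q requires not q at some successor in {a, c, d, g}.
    not q holds at a, so Dia not q is true at c.
Satisfying worlds: {a, b, c, d, e, f, g}

7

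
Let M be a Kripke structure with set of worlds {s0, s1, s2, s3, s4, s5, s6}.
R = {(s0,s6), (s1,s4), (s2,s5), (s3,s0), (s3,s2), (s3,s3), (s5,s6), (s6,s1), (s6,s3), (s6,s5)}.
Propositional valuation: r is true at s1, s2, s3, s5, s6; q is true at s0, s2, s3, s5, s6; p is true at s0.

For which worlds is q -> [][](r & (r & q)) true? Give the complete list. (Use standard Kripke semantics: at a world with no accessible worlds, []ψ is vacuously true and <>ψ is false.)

Recall that []ψ holds at a world iff ψ holds at every accessible world, and <>ψ holds iff ψ holds at some accessible world.
Let φ = q -> [][](r & (r & q)). Evaluate φ at each world:
  s0 (successors {s6}): φ is false.
  s1 (successors {s4}): φ is true.
  s2 (successors {s5}): φ is true.
  s3 (successors {s0, s2, s3}): φ is false.
  s4 (successors ∅): φ is true.
  s5 (successors {s6}): φ is false.
  s6 (successors {s1, s3, s5}): φ is false.
For instance, at s5:
  At s5: q is true, [][](r & (r & q)) is false, so q -> [][](r & (r & q)) is false.
    At s5: [][](r & (r & q)) requires [](r & (r & q)) at every successor {s6}.
      [](r & (r & q)) fails at s6, so [][](r & (r & q)) is false at s5.
Satisfying worlds: {s1, s2, s4}

s1, s2, s4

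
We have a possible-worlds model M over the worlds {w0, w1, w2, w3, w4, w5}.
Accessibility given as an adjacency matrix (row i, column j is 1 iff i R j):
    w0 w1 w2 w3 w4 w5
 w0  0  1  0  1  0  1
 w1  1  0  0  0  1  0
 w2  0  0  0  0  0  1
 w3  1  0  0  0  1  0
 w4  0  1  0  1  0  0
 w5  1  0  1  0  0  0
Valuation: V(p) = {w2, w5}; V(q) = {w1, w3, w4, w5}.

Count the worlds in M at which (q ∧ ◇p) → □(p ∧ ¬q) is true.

Let φ = (q ∧ ◇p) → □(p ∧ ¬q). Evaluate φ at each world:
  w0 (successors {w1, w3, w5}): φ is true.
  w1 (successors {w0, w4}): φ is true.
  w2 (successors {w5}): φ is true.
  w3 (successors {w0, w4}): φ is true.
  w4 (successors {w1, w3}): φ is true.
  w5 (successors {w0, w2}): φ is false.
For instance, at w4:
  At w4: q ∧ ◇p is false, □(p ∧ ¬q) is false, so (q ∧ ◇p) → □(p ∧ ¬q) is true.
    At w4: q is true, ◇p is false, so q ∧ ◇p is false.
      At w4: ◇p requires p at some successor in {w1, w3}.
        At w1: p is false.
        At w3: p is false.
      So ◇p is false at w4.
    At w4: □(p ∧ ¬q) requires p ∧ ¬q at every successor {w1, w3}.
      p ∧ ¬q fails at w1, so □(p ∧ ¬q) is false at w4.
Satisfying worlds: {w0, w1, w2, w3, w4}

5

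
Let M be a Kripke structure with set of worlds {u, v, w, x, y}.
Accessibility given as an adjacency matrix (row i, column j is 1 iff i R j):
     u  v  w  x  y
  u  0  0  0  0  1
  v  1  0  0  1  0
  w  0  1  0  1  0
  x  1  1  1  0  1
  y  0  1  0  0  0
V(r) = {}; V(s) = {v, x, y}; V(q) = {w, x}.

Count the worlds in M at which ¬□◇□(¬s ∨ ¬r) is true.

0

Recall that □ψ holds at a world iff ψ holds at every accessible world, and ◇ψ holds iff ψ holds at some accessible world.
Let φ = ¬□◇□(¬s ∨ ¬r). Evaluate φ at each world:
  u (successors {y}): φ is false.
  v (successors {u, x}): φ is false.
  w (successors {v, x}): φ is false.
  x (successors {u, v, w, y}): φ is false.
  y (successors {v}): φ is false.
For instance, at w:
  At w: □◇□(¬s ∨ ¬r) is true, so ¬□◇□(¬s ∨ ¬r) is false.
    At w: □◇□(¬s ∨ ¬r) requires ◇□(¬s ∨ ¬r) at every successor {v, x}.
      At v: ◇□(¬s ∨ ¬r) is true.
      At x: ◇□(¬s ∨ ¬r) is true.
    So □◇□(¬s ∨ ¬r) is true at w.
Satisfying worlds: none.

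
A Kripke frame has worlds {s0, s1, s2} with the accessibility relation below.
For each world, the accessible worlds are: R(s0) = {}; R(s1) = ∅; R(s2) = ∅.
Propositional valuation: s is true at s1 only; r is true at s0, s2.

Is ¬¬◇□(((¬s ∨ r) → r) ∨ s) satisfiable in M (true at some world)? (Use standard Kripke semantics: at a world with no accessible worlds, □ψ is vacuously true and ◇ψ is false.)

Let φ = ¬¬◇□(((¬s ∨ r) → r) ∨ s). Evaluate φ at each world:
  s0 (successors ∅): φ is false.
  s1 (successors ∅): φ is false.
  s2 (successors ∅): φ is false.
For instance, at s2:
  At s2: ¬◇□(((¬s ∨ r) → r) ∨ s) is true, so ¬¬◇□(((¬s ∨ r) → r) ∨ s) is false.
    At s2: ◇□(((¬s ∨ r) → r) ∨ s) is false, so ¬◇□(((¬s ∨ r) → r) ∨ s) is true.
      At s2: no accessible worlds, so ◇□(((¬s ∨ r) → r) ∨ s) is false.

No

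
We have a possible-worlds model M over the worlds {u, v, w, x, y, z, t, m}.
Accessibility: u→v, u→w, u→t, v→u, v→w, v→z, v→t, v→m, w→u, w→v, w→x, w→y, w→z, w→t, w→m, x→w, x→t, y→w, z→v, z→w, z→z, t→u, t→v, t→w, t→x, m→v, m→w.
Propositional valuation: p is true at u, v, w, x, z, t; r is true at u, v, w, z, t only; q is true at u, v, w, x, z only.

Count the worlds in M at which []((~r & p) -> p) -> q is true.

Let φ = []((~r & p) -> p) -> q. Evaluate φ at each world:
  u (successors {v, w, t}): φ is true.
  v (successors {u, w, z, t, m}): φ is true.
  w (successors {u, v, x, y, z, t, m}): φ is true.
  x (successors {w, t}): φ is true.
  y (successors {w}): φ is false.
  z (successors {v, w, z}): φ is true.
  t (successors {u, v, w, x}): φ is false.
  m (successors {v, w}): φ is false.
For instance, at w:
  At w: []((~r & p) -> p) is true, q is true, so []((~r & p) -> p) -> q is true.
    At w: []((~r & p) -> p) requires (~r & p) -> p at every successor {u, v, x, y, z, t, m}.
      At u: (~r & p) -> p is true.
      At v: (~r & p) -> p is true.
      At x: (~r & p) -> p is true.
      At y: (~r & p) -> p is true.
      At z: (~r & p) -> p is true.
      At t: (~r & p) -> p is true.
      At m: (~r & p) -> p is true.
    So []((~r & p) -> p) is true at w.
Satisfying worlds: {u, v, w, x, z}

5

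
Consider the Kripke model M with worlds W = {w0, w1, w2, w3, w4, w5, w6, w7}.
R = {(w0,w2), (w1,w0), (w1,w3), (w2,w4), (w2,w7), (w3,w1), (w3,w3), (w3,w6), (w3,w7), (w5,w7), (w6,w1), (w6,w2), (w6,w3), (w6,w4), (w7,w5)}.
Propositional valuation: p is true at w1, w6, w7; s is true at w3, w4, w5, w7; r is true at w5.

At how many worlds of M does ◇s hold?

Let φ = ◇s. Evaluate φ at each world:
  w0 (successors {w2}): φ is false.
  w1 (successors {w0, w3}): φ is true.
  w2 (successors {w4, w7}): φ is true.
  w3 (successors {w1, w3, w6, w7}): φ is true.
  w4 (successors ∅): φ is false.
  w5 (successors {w7}): φ is true.
  w6 (successors {w1, w2, w3, w4}): φ is true.
  w7 (successors {w5}): φ is true.
For instance, at w5:
  At w5: ◇s requires s at some successor in {w7}.
    s holds at w7, so ◇s is true at w5.
Satisfying worlds: {w1, w2, w3, w5, w6, w7}

6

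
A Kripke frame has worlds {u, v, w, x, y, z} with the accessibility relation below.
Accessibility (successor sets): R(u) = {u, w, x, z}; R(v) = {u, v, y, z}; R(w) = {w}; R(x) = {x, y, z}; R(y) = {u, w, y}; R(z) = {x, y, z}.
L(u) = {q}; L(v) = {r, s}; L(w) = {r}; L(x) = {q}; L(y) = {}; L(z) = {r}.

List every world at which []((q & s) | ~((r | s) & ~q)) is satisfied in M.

Let φ = []((q & s) | ~((r | s) & ~q)). Evaluate φ at each world:
  u (successors {u, w, x, z}): φ is false.
  v (successors {u, v, y, z}): φ is false.
  w (successors {w}): φ is false.
  x (successors {x, y, z}): φ is false.
  y (successors {u, w, y}): φ is false.
  z (successors {x, y, z}): φ is false.
For instance, at x:
  At x: []((q & s) | ~((r | s) & ~q)) requires (q & s) | ~((r | s) & ~q) at every successor {x, y, z}.
    (q & s) | ~((r | s) & ~q) fails at z, so []((q & s) | ~((r | s) & ~q)) is false at x.
Satisfying worlds: none.

none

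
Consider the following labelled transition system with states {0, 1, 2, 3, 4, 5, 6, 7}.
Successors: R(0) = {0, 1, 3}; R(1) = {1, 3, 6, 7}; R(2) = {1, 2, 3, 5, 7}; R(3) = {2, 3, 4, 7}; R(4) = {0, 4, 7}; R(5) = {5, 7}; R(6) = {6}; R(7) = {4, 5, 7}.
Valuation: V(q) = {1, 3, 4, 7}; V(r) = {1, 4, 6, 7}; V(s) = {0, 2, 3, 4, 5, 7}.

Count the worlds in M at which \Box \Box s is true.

Recall that \Box ψ holds at a world iff ψ holds at every accessible world, and \Diamond ψ holds iff ψ holds at some accessible world.
Let φ = \Box \Box s. Evaluate φ at each world:
  0 (successors {0, 1, 3}): φ is false.
  1 (successors {1, 3, 6, 7}): φ is false.
  2 (successors {1, 2, 3, 5, 7}): φ is false.
  3 (successors {2, 3, 4, 7}): φ is false.
  4 (successors {0, 4, 7}): φ is false.
  5 (successors {5, 7}): φ is true.
  6 (successors {6}): φ is false.
  7 (successors {4, 5, 7}): φ is true.
For instance, at 0:
  At 0: \Box \Box s requires \Box s at every successor {0, 1, 3}.
    \Box s fails at 0, so \Box \Box s is false at 0.
      At 0: \Box s requires s at every successor {0, 1, 3}.
        s fails at 1, so \Box s is false at 0.
Satisfying worlds: {5, 7}

2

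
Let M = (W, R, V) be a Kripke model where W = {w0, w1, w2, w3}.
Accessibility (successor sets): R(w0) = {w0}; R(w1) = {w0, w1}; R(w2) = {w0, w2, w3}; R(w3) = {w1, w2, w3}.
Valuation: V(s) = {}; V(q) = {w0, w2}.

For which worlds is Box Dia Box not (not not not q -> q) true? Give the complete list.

Recall that Box ψ holds at a world iff ψ holds at every accessible world, and Dia ψ holds iff ψ holds at some accessible world.
Let φ = Box Dia Box not (not not not q -> q). Evaluate φ at each world:
  w0 (successors {w0}): φ is false.
  w1 (successors {w0, w1}): φ is false.
  w2 (successors {w0, w2, w3}): φ is false.
  w3 (successors {w1, w2, w3}): φ is false.
For instance, at w1:
  At w1: Box Dia Box not (not not not q -> q) requires Dia Box not (not not not q -> q) at every successor {w0, w1}.
    Dia Box not (not not not q -> q) fails at w0, so Box Dia Box not (not not not q -> q) is false at w1.
      At w0: Dia Box not (not not not q -> q) requires Box not (not not not q -> q) at some successor in {w0}.
        At w0: Box not (not not not q -> q) is false.
      So Dia Box not (not not not q -> q) is false at w0.
Satisfying worlds: none.

none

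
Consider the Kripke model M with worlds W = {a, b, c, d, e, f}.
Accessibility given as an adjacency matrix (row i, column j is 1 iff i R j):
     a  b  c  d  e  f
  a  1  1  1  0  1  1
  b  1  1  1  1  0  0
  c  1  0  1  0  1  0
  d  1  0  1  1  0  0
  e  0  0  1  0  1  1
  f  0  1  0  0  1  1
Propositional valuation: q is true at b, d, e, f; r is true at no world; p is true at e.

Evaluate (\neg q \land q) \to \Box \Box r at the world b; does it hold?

Yes

At b: \neg q \land q is false, \Box \Box r is false, so (\neg q \land q) \to \Box \Box r is true.
  At b: \Box \Box r requires \Box r at every successor {a, b, c, d}.
    \Box r fails at a, so \Box \Box r is false at b.
      At a: \Box r requires r at every successor {a, b, c, e, f}.
        r fails at a, so \Box r is false at a.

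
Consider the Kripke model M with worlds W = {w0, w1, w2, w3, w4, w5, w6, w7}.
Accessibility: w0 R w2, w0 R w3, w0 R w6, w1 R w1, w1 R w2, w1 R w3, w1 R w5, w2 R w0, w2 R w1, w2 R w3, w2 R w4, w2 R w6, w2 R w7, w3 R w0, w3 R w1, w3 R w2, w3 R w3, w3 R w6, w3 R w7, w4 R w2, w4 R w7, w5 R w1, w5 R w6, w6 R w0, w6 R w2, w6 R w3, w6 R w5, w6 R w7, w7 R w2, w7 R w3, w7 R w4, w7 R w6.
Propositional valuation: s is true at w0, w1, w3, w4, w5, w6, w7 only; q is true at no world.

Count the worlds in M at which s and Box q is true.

Let φ = s and Box q. Evaluate φ at each world:
  w0 (successors {w2, w3, w6}): φ is false.
  w1 (successors {w1, w2, w3, w5}): φ is false.
  w2 (successors {w0, w1, w3, w4, w6, w7}): φ is false.
  w3 (successors {w0, w1, w2, w3, w6, w7}): φ is false.
  w4 (successors {w2, w7}): φ is false.
  w5 (successors {w1, w6}): φ is false.
  w6 (successors {w0, w2, w3, w5, w7}): φ is false.
  w7 (successors {w2, w3, w4, w6}): φ is false.
For instance, at w3:
  At w3: s is true, Box q is false, so s and Box q is false.
    At w3: Box q requires q at every successor {w0, w1, w2, w3, w6, w7}.
      q fails at w0, so Box q is false at w3.
Satisfying worlds: none.

0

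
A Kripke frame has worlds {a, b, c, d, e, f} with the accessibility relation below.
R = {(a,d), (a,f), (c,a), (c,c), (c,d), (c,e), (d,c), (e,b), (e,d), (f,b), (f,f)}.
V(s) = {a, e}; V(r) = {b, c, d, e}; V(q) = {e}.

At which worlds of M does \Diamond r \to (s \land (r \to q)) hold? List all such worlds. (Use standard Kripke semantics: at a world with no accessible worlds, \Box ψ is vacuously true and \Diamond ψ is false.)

Recall that \Diamond ψ holds at a world iff ψ holds at some accessible world.
Let φ = \Diamond r \to (s \land (r \to q)). Evaluate φ at each world:
  a (successors {d, f}): φ is true.
  b (successors ∅): φ is true.
  c (successors {a, c, d, e}): φ is false.
  d (successors {c}): φ is false.
  e (successors {b, d}): φ is true.
  f (successors {b, f}): φ is false.
For instance, at c:
  At c: \Diamond r is true, s \land (r \to q) is false, so \Diamond r \to (s \land (r \to q)) is false.
    At c: \Diamond r requires r at some successor in {a, c, d, e}.
      r holds at c, so \Diamond r is true at c.
Satisfying worlds: {a, b, e}

a, b, e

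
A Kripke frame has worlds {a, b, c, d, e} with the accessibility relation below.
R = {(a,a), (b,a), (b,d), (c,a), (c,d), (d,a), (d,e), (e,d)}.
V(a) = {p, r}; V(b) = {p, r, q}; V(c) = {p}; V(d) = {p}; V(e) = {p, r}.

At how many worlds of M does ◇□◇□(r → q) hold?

1

Let φ = ◇□◇□(r → q). Evaluate φ at each world:
  a (successors {a}): φ is false.
  b (successors {a, d}): φ is false.
  c (successors {a, d}): φ is false.
  d (successors {a, e}): φ is true.
  e (successors {d}): φ is false.
For instance, at a:
  At a: ◇□◇□(r → q) requires □◇□(r → q) at some successor in {a}.
    At a: □◇□(r → q) is false.
  So ◇□◇□(r → q) is false at a.
Satisfying worlds: {d}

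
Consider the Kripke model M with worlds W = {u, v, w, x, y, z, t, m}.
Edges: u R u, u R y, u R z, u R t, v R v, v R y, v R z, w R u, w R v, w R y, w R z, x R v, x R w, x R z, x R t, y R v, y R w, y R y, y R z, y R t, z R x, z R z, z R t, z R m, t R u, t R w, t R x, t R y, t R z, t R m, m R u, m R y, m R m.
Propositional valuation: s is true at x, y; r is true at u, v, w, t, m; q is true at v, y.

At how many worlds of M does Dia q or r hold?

Let φ = Dia q or r. Evaluate φ at each world:
  u (successors {u, y, z, t}): φ is true.
  v (successors {v, y, z}): φ is true.
  w (successors {u, v, y, z}): φ is true.
  x (successors {v, w, z, t}): φ is true.
  y (successors {v, w, y, z, t}): φ is true.
  z (successors {x, z, t, m}): φ is false.
  t (successors {u, w, x, y, z, m}): φ is true.
  m (successors {u, y, m}): φ is true.
For instance, at v:
  At v: Dia q is true, r is true, so Dia q or r is true.
    At v: Dia q requires q at some successor in {v, y, z}.
      q holds at v, so Dia q is true at v.
Satisfying worlds: {u, v, w, x, y, t, m}

7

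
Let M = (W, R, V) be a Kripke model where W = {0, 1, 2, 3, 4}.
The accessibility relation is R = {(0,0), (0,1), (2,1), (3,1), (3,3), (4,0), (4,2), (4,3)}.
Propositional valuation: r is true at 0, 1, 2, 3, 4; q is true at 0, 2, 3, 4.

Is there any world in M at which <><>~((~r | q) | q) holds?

Yes

Let φ = <><>~((~r | q) | q). Evaluate φ at each world:
  0 (successors {0, 1}): φ is true.
  1 (successors ∅): φ is false.
  2 (successors {1}): φ is false.
  3 (successors {1, 3}): φ is true.
  4 (successors {0, 2, 3}): φ is true.
Detail at 0 (witness):
  At 0: <><>~((~r | q) | q) requires <>~((~r | q) | q) at some successor in {0, 1}.
    <>~((~r | q) | q) holds at 0, so <><>~((~r | q) | q) is true at 0.
      At 0: <>~((~r | q) | q) requires ~((~r | q) | q) at some successor in {0, 1}.
        ~((~r | q) | q) holds at 1, so <>~((~r | q) | q) is true at 0.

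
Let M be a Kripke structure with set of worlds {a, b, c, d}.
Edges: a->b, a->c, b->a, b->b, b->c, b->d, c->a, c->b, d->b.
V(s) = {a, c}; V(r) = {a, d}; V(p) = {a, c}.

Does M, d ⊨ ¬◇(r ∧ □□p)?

Yes

At d: ◇(r ∧ □□p) is false, so ¬◇(r ∧ □□p) is true.
  At d: ◇(r ∧ □□p) requires r ∧ □□p at some successor in {b}.
    At b: r ∧ □□p is false.
  So ◇(r ∧ □□p) is false at d.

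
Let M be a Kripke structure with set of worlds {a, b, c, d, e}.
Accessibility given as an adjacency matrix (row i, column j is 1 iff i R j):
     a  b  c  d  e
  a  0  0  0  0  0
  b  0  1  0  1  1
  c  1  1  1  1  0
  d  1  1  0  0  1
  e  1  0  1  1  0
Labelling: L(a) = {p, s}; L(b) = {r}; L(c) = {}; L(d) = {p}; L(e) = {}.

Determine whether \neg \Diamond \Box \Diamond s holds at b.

Yes

At b: \Diamond \Box \Diamond s is false, so \neg \Diamond \Box \Diamond s is true.
  At b: \Diamond \Box \Diamond s requires \Box \Diamond s at some successor in {b, d, e}.
    At b: \Box \Diamond s is false.
    At d: \Box \Diamond s is false.
    At e: \Box \Diamond s is false.
  So \Diamond \Box \Diamond s is false at b.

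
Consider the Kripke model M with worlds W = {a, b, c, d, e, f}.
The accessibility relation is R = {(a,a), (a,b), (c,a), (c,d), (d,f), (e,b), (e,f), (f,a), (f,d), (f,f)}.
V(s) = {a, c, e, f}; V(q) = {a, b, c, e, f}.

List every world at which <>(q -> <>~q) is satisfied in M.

c, d, e, f

Recall that <>ψ holds at a world iff ψ holds at some accessible world.
Let φ = <>(q -> <>~q). Evaluate φ at each world:
  a (successors {a, b}): φ is false.
  b (successors ∅): φ is false.
  c (successors {a, d}): φ is true.
  d (successors {f}): φ is true.
  e (successors {b, f}): φ is true.
  f (successors {a, d, f}): φ is true.
For instance, at e:
  At e: <>(q -> <>~q) requires q -> <>~q at some successor in {b, f}.
    q -> <>~q holds at f, so <>(q -> <>~q) is true at e.
      At f: q is true, <>~q is true, so q -> <>~q is true.
Satisfying worlds: {c, d, e, f}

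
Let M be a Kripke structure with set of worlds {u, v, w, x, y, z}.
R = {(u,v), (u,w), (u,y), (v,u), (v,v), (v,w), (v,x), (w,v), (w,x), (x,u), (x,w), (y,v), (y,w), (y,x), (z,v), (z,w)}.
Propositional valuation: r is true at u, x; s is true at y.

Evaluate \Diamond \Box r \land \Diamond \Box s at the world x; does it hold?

No

At x: \Diamond \Box r is false, \Diamond \Box s is false, so \Diamond \Box r \land \Diamond \Box s is false.
  At x: \Diamond \Box r requires \Box r at some successor in {u, w}.
    At u: \Box r is false.
    At w: \Box r is false.
  So \Diamond \Box r is false at x.
  At x: \Diamond \Box s requires \Box s at some successor in {u, w}.
    At u: \Box s is false.
    At w: \Box s is false.
  So \Diamond \Box s is false at x.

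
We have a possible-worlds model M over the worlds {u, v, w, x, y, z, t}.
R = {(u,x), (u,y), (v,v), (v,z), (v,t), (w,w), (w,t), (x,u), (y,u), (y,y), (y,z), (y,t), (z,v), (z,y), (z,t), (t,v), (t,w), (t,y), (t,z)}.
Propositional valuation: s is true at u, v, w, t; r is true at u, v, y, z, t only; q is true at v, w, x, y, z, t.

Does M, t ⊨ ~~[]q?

Recall that []ψ holds at a world iff ψ holds at every accessible world, and <>ψ holds iff ψ holds at some accessible world.
At t: ~[]q is false, so ~~[]q is true.
  At t: []q is true, so ~[]q is false.
    At t: []q requires q at every successor {v, w, y, z}.
      At v: q is true.
      At w: q is true.
      At y: q is true.
      At z: q is true.
    So []q is true at t.

Yes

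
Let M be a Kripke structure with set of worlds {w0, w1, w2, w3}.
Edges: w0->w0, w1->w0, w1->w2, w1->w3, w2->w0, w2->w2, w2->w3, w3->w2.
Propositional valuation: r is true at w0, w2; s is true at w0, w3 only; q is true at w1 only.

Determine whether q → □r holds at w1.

Recall that □ψ holds at a world iff ψ holds at every accessible world, and ◇ψ holds iff ψ holds at some accessible world.
At w1: q is true, □r is false, so q → □r is false.
  At w1: □r requires r at every successor {w0, w2, w3}.
    r fails at w3, so □r is false at w1.

No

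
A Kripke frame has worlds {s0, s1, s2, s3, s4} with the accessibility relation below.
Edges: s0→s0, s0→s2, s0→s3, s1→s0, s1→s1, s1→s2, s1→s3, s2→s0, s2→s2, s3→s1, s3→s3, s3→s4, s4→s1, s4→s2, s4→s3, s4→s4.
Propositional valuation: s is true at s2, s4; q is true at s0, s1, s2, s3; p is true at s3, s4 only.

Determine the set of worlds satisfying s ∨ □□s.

Let φ = s ∨ □□s. Evaluate φ at each world:
  s0 (successors {s0, s2, s3}): φ is false.
  s1 (successors {s0, s1, s2, s3}): φ is false.
  s2 (successors {s0, s2}): φ is true.
  s3 (successors {s1, s3, s4}): φ is false.
  s4 (successors {s1, s2, s3, s4}): φ is true.
For instance, at s3:
  At s3: s is false, □□s is false, so s ∨ □□s is false.
    At s3: □□s requires □s at every successor {s1, s3, s4}.
      □s fails at s1, so □□s is false at s3.
Satisfying worlds: {s2, s4}

s2, s4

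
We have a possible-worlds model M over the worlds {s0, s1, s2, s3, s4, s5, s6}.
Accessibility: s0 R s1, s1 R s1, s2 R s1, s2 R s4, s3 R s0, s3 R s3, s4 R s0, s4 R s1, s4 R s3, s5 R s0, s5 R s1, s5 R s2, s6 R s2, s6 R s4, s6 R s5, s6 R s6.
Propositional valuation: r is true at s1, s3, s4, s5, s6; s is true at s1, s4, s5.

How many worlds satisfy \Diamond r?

7

Recall that \Diamond ψ holds at a world iff ψ holds at some accessible world.
Let φ = \Diamond r. Evaluate φ at each world:
  s0 (successors {s1}): φ is true.
  s1 (successors {s1}): φ is true.
  s2 (successors {s1, s4}): φ is true.
  s3 (successors {s0, s3}): φ is true.
  s4 (successors {s0, s1, s3}): φ is true.
  s5 (successors {s0, s1, s2}): φ is true.
  s6 (successors {s2, s4, s5, s6}): φ is true.
For instance, at s5:
  At s5: \Diamond r requires r at some successor in {s0, s1, s2}.
    r holds at s1, so \Diamond r is true at s5.
Satisfying worlds: {s0, s1, s2, s3, s4, s5, s6}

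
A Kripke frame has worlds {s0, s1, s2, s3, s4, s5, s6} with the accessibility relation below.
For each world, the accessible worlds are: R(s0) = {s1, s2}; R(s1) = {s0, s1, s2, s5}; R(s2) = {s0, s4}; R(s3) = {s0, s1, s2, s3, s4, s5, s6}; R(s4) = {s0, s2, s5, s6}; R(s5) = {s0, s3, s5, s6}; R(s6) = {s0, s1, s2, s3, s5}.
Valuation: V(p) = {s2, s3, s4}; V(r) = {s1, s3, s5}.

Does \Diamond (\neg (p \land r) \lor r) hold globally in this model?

Yes

Let φ = \Diamond (\neg (p \land r) \lor r). Evaluate φ at each world:
  s0 (successors {s1, s2}): φ is true.
  s1 (successors {s0, s1, s2, s5}): φ is true.
  s2 (successors {s0, s4}): φ is true.
  s3 (successors {s0, s1, s2, s3, s4, s5, s6}): φ is true.
  s4 (successors {s0, s2, s5, s6}): φ is true.
  s5 (successors {s0, s3, s5, s6}): φ is true.
  s6 (successors {s0, s1, s2, s3, s5}): φ is true.
For instance, at s0:
  At s0: \Diamond (\neg (p \land r) \lor r) requires \neg (p \land r) \lor r at some successor in {s1, s2}.
    \neg (p \land r) \lor r holds at s1, so \Diamond (\neg (p \land r) \lor r) is true at s0.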